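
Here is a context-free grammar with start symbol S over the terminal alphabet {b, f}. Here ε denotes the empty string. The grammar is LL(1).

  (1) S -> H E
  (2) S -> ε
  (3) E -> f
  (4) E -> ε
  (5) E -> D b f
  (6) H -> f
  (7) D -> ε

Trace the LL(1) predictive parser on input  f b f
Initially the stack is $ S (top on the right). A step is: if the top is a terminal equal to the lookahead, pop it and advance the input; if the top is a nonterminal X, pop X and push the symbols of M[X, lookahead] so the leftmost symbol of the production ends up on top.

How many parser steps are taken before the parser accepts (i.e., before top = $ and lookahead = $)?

7

     Stack    Input    Action
  1  $ S      f b f $  expand S -> H E
  2  $ E H    f b f $  expand H -> f
  3  $ E f    f b f $  match f
  4  $ E      b f $    expand E -> D b f
  5  $ f b D  b f $    expand D -> ε
  6  $ f b    b f $    match b
  7  $ f      f $      match f
Accept reached after 7 steps.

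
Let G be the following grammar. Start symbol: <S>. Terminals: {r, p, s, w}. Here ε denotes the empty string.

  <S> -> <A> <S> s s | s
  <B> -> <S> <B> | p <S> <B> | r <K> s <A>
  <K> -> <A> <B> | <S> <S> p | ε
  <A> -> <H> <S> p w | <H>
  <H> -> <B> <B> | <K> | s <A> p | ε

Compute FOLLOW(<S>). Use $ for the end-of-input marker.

FIRST(<S>): from <S>-><A> <S> s s we get {p, r, s}; from <S>->s we get {s}. So FIRST(<S>) = {p, r, s}.
FIRST(<B>): from <B>-><S> <B> we get {p, r, s}; from <B>->p <S> <B> we get {p}; from <B>->r <K> s <A> we get {r}. So FIRST(<B>) = {p, r, s}.
FIRST(<K>): from <K>-><A> <B> we get {p, r, s}; from <K>-><S> <S> p we get {p, r, s}; from <K>->ε we get {ε}. So FIRST(<K>) = {ε, p, r, s}.
FIRST(<H>): from <H>-><B> <B> we get {p, r, s}; from <H>-><K> we get {ε, p, r, s}; from <H>->s <A> p we get {s}; from <H>->ε we get {ε}. So FIRST(<H>) = {ε, p, r, s}.
FIRST(<A>): from <A>-><H> <S> p w we get {p, r, s}; from <A>-><H> we get {ε, p, r, s}. So FIRST(<A>) = {ε, p, r, s}.
FOLLOW(<S>) includes $ since <S> is the start symbol.
FOLLOW(<S>): in <S>-><A> <S> s s, <S> is followed by s s with FIRST {s}; in <B>-><S> <B>, <S> is followed by <B> with FIRST {p, r, s}; in <B>->p <S> <B>, <S> is followed by <B> with FIRST {p, r, s}; in <K>-><S> <S> p (occurrence 1), <S> is followed by <S> p with FIRST {p, r, s}; in <K>-><S> <S> p (occurrence 2), <S> is followed by p with FIRST {p}; in <A>-><H> <S> p w, <S> is followed by p w with FIRST {p}. Thus FOLLOW(<S>) = {$, p, r, s}.
FOLLOW(<B>): in <B>-><S> <B>, the suffix after <B> is empty (adds nothing new); in <B>->p <S> <B>, the suffix after <B> is empty (adds nothing new); in <K>-><A> <B>, the suffix after <B> is empty, so FOLLOW(<B>) ⊇ FOLLOW(<K>) = {p, r, s}; in <H>-><B> <B> (occurrence 1), <B> is followed by <B> with FIRST {p, r, s}; in <H>-><B> <B> (occurrence 2), the suffix after <B> is empty, so FOLLOW(<B>) ⊇ FOLLOW(<H>) = {p, r, s}. Thus FOLLOW(<B>) = {p, r, s}.
FOLLOW(<A>): in <S>-><A> <S> s s, <A> is followed by <S> s s with FIRST {p, r, s}; in <B>->r <K> s <A>, the suffix after <A> is empty, so FOLLOW(<A>) ⊇ FOLLOW(<B>) = {p, r, s}; in <K>-><A> <B>, <A> is followed by <B> with FIRST {p, r, s}; in <H>->s <A> p, <A> is followed by p with FIRST {p}. Thus FOLLOW(<A>) = {p, r, s}.
FOLLOW(<H>): in <A>-><H> <S> p w, <H> is followed by <S> p w with FIRST {p, r, s}; in <A>-><H>, the suffix after <H> is empty, so FOLLOW(<H>) ⊇ FOLLOW(<A>) = {p, r, s}. Thus FOLLOW(<H>) = {p, r, s}.
FOLLOW(<K>): in <B>->r <K> s <A>, <K> is followed by s <A> with FIRST {s}; in <H>-><K>, the suffix after <K> is empty, so FOLLOW(<K>) ⊇ FOLLOW(<H>) = {p, r, s}. Thus FOLLOW(<K>) = {p, r, s}.

{$, p, r, s}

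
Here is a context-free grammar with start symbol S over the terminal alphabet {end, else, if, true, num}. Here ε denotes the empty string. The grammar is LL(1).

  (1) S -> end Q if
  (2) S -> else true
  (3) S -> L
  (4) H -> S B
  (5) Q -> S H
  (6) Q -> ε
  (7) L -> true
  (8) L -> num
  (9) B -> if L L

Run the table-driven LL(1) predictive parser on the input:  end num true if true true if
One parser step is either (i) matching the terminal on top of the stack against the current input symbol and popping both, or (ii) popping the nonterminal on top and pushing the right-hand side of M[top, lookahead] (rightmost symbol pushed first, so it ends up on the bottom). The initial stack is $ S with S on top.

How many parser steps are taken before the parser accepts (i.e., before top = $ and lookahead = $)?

step 1: stack=$ S  input=end num true if true true if $  — expand S -> end Q if
step 2: stack=$ if Q end  input=end num true if true true if $  — match end
step 3: stack=$ if Q  input=num true if true true if $  — expand Q -> S H
step 4: stack=$ if H S  input=num true if true true if $  — expand S -> L
step 5: stack=$ if H L  input=num true if true true if $  — expand L -> num
step 6: stack=$ if H num  input=num true if true true if $  — match num
step 7: stack=$ if H  input=true if true true if $  — expand H -> S B
step 8: stack=$ if B S  input=true if true true if $  — expand S -> L
step 9: stack=$ if B L  input=true if true true if $  — expand L -> true
step 10: stack=$ if B true  input=true if true true if $  — match true
step 11: stack=$ if B  input=if true true if $  — expand B -> if L L
step 12: stack=$ if L L if  input=if true true if $  — match if
step 13: stack=$ if L L  input=true true if $  — expand L -> true
step 14: stack=$ if L true  input=true true if $  — match true
step 15: stack=$ if L  input=true if $  — expand L -> true
step 16: stack=$ if true  input=true if $  — match true
step 17: stack=$ if  input=if $  — match if
Accept reached after 17 steps.

17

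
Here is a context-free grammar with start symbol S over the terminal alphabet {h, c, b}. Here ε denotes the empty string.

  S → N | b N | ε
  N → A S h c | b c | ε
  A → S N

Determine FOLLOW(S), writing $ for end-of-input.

FIRST(S) = {ε, b, h}  (via N)
FIRST(N) = {ε, b, h}  (via A S h c)
FIRST(A) = {ε, b, h}  (via S N)
FOLLOW(S) includes $ since S is the start symbol.
FOLLOW(A): in N→A S h c, A is followed by S h c with FIRST {b, h}. Thus FOLLOW(A) = {b, h}.
FOLLOW(S): in N→A S h c, S is followed by h c with FIRST {h}; in A→S N, S is followed by N with FIRST {ε, b, h}; in A→S N, the suffix after S is nullable, so FOLLOW(S) ⊇ FOLLOW(A) = {b, h}. Thus FOLLOW(S) = {$, b, h}.
FOLLOW(N): in S→N, the suffix after N is empty, so FOLLOW(N) ⊇ FOLLOW(S) = {$, b, h}; in S→b N, the suffix after N is empty, so FOLLOW(N) ⊇ FOLLOW(S) = {$, b, h}; in A→S N, the suffix after N is empty, so FOLLOW(N) ⊇ FOLLOW(A) = {b, h}. Thus FOLLOW(N) = {$, b, h}.

{$, b, h}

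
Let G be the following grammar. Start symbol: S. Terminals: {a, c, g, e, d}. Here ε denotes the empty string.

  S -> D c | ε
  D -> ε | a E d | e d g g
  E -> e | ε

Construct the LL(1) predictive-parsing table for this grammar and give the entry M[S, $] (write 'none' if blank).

S -> ε

FIRST(D): from D->ε we get {ε}; from D->a E d we get {a}; from D->e d g g we get {e}. So FIRST(D) = {ε, a, e}.
FIRST(E): from E->e we get {e}; from E->ε we get {ε}. So FIRST(E) = {ε, e}.
FIRST(S): from S->D c we get {a, c, e}; from S->ε we get {ε}. So FIRST(S) = {ε, a, c, e}.
FOLLOW(S) includes $ since S is the start symbol.
FOLLOW(S): S appears on no right-hand side. Thus FOLLOW(S) = {$}.
For S -> D c: FIRST(D c) = {a, c, e}, so it goes in M[S, t] for t ∈ {a, c, e}.
For S -> ε: FIRST(ε) = {ε}, so it goes in M[S, t] for t ∈ {}; since ε ∈ FIRST, also for every t ∈ FOLLOW(S) = {$}.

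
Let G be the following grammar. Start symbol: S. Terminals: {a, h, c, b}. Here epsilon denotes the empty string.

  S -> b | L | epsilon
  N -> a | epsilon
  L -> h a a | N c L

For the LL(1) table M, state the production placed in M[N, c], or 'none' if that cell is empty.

FIRST(N) = {epsilon, a}
FIRST(L) = {a, c, h}  (via N c L)
FIRST(S) = {epsilon, a, b, c, h}  (via L)
FOLLOW(S) includes $ since S is the start symbol.
FOLLOW(N): in L->N c L, N is followed by c L with FIRST {c}. Thus FOLLOW(N) = {c}.
For N -> a: FIRST(a) = {a}, so it goes in M[N, t] for t ∈ {a}.
For N -> epsilon: FIRST(epsilon) = {epsilon}, so it goes in M[N, t] for t ∈ {}; since epsilon ∈ FIRST, also for every t ∈ FOLLOW(N) = {c}.

N -> epsilon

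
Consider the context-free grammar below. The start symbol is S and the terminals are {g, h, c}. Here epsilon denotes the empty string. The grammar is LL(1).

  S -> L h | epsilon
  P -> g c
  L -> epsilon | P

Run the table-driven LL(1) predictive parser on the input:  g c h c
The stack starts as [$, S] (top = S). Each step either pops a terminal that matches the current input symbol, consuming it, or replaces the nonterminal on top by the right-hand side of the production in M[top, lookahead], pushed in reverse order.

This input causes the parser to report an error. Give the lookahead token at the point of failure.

c

     Stack    Input      Action
  1  $ S      g c h c $  expand S -> L h
  2  $ h L    g c h c $  expand L -> P
  3  $ h P    g c h c $  expand P -> g c
  4  $ h c g  g c h c $  match g
  5  $ h c    c h c $    match c
  6  $ h      h c $      match h
  7  $        c $        error: stack empty but input remains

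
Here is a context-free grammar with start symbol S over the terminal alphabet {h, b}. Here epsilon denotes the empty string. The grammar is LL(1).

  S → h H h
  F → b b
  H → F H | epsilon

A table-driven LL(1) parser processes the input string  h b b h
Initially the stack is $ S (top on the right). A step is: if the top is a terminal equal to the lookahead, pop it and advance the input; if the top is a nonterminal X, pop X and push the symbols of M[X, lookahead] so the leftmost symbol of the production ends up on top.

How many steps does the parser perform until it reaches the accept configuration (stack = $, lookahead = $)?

step 1: stack=$ S  input=h b b h $  — expand S → h H h
step 2: stack=$ h H h  input=h b b h $  — match h
step 3: stack=$ h H  input=b b h $  — expand H → F H
step 4: stack=$ h H F  input=b b h $  — expand F → b b
step 5: stack=$ h H b b  input=b b h $  — match b
step 6: stack=$ h H b  input=b h $  — match b
step 7: stack=$ h H  input=h $  — expand H → epsilon
step 8: stack=$ h  input=h $  — match h
Accept reached after 8 steps.

8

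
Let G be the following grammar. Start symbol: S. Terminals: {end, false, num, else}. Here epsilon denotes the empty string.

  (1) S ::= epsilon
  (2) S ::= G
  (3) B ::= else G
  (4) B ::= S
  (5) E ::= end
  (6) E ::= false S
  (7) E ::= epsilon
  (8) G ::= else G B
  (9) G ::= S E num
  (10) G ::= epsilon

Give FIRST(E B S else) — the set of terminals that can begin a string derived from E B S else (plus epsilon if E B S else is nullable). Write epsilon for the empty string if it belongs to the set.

FIRST(E): from E::=end we get {end}; from E::=false S we get {false}; from E::=epsilon we get {epsilon}. So FIRST(E) = {epsilon, end, false}.
FIRST(S): from S::=epsilon we get {epsilon}; from S::=G we get {epsilon, else, end, false, num}. So FIRST(S) = {epsilon, else, end, false, num}.
FIRST(B): from B::=else G we get {else}; from B::=S we get {epsilon, else, end, false, num}. So FIRST(B) = {epsilon, else, end, false, num}.
FIRST(G): from G::=else G B we get {else}; from G::=S E num we get {else, end, false, num}; from G::=epsilon we get {epsilon}. So FIRST(G) = {epsilon, else, end, false, num}.
FIRST(E B S else): take FIRST of each symbol in turn, carrying on past any symbol whose FIRST contains epsilon; result {else, end, false, num}.

{else, end, false, num}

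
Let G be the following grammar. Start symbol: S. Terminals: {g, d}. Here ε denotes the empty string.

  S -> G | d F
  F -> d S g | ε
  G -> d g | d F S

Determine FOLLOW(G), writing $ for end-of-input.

FIRST(F): from F->d S g we get {d}; from F->ε we get {ε}. So FIRST(F) = {ε, d}.
FIRST(G): from G->d g we get {d}; from G->d F S we get {d}. So FIRST(G) = {d}.
FIRST(S): from S->G we get {d}; from S->d F we get {d}. So FIRST(S) = {d}.
FOLLOW(S) includes $ since S is the start symbol.
FOLLOW(S): in F->d S g, S is followed by g with FIRST {g}; in G->d F S, the suffix after S is empty, so FOLLOW(S) ⊇ FOLLOW(G) = {$, g}. Thus FOLLOW(S) = {$, g}.
FOLLOW(F): in S->d F, the suffix after F is empty, so FOLLOW(F) ⊇ FOLLOW(S) = {$, g}; in G->d F S, F is followed by S with FIRST {d}. Thus FOLLOW(F) = {$, d, g}.
FOLLOW(G): in S->G, the suffix after G is empty, so FOLLOW(G) ⊇ FOLLOW(S) = {$, g}. Thus FOLLOW(G) = {$, g}.

{$, g}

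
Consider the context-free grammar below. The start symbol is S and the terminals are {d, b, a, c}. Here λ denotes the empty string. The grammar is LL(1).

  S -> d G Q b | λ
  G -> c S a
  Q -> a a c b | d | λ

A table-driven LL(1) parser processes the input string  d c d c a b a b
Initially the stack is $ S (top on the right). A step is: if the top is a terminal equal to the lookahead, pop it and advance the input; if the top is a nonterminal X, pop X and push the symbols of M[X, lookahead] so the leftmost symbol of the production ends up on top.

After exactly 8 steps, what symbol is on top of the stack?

step 1: stack=$ S  input=d c d c a b a b $  — expand S -> d G Q b
step 2: stack=$ b Q G d  input=d c d c a b a b $  — match d
step 3: stack=$ b Q G  input=c d c a b a b $  — expand G -> c S a
step 4: stack=$ b Q a S c  input=c d c a b a b $  — match c
step 5: stack=$ b Q a S  input=d c a b a b $  — expand S -> d G Q b
step 6: stack=$ b Q a b Q G d  input=d c a b a b $  — match d
step 7: stack=$ b Q a b Q G  input=c a b a b $  — expand G -> c S a
step 8: stack=$ b Q a b Q a S c  input=c a b a b $  — match c
Stack after step 8: $ b Q a b Q a S (top = S).

S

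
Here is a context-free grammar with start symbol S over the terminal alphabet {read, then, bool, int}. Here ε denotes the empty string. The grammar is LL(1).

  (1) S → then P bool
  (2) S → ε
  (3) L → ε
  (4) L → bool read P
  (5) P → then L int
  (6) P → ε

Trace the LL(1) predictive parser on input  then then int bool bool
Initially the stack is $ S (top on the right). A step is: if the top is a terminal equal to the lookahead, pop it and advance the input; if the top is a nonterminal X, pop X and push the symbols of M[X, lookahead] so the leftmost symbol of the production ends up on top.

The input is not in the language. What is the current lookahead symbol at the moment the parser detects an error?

bool

step 1: stack=$ S  input=then then int bool bool $  — expand S → then P bool
step 2: stack=$ bool P then  input=then then int bool bool $  — match then
step 3: stack=$ bool P  input=then int bool bool $  — expand P → then L int
step 4: stack=$ bool int L then  input=then int bool bool $  — match then
step 5: stack=$ bool int L  input=int bool bool $  — expand L → ε
step 6: stack=$ bool int  input=int bool bool $  — match int
step 7: stack=$ bool  input=bool bool $  — match bool
step 8: stack=$  input=bool $  — error: stack empty but input remains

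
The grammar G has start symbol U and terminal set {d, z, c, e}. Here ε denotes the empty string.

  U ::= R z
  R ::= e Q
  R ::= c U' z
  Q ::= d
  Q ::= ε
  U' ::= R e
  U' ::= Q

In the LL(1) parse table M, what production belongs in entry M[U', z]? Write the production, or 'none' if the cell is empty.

FIRST(R): from R::=e Q we get {e}; from R::=c U' z we get {c}. So FIRST(R) = {c, e}.
FIRST(Q): from Q::=d we get {d}; from Q::=ε we get {ε}. So FIRST(Q) = {ε, d}.
FIRST(U): from U::=R z we get {c, e}. So FIRST(U) = {c, e}.
FIRST(U'): from U'::=R e we get {c, e}; from U'::=Q we get {ε, d}. So FIRST(U') = {ε, c, d, e}.
FOLLOW(U) includes $ since U is the start symbol.
FOLLOW(U'): in R::=c U' z, U' is followed by z with FIRST {z}. Thus FOLLOW(U') = {z}.
For U' ::= R e: FIRST(R e) = {c, e}, so it goes in M[U', t] for t ∈ {c, e}.
For U' ::= Q: FIRST(Q) = {ε, d}, so it goes in M[U', t] for t ∈ {d}; since ε ∈ FIRST, also for every t ∈ FOLLOW(U') = {z}.

U' ::= Q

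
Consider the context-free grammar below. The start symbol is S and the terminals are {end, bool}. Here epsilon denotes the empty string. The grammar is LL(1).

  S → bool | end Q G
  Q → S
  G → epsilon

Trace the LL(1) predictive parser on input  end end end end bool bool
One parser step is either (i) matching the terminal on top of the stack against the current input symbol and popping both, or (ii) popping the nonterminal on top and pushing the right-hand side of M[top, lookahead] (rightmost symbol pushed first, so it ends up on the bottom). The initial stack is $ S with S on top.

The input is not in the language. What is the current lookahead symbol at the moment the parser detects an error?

bool

step 1: stack=$ S  input=end end end end bool bool $  — expand S → end Q G
step 2: stack=$ G Q end  input=end end end end bool bool $  — match end
step 3: stack=$ G Q  input=end end end bool bool $  — expand Q → S
step 4: stack=$ G S  input=end end end bool bool $  — expand S → end Q G
step 5: stack=$ G G Q end  input=end end end bool bool $  — match end
step 6: stack=$ G G Q  input=end end bool bool $  — expand Q → S
step 7: stack=$ G G S  input=end end bool bool $  — expand S → end Q G
step 8: stack=$ G G G Q end  input=end end bool bool $  — match end
step 9: stack=$ G G G Q  input=end bool bool $  — expand Q → S
step 10: stack=$ G G G S  input=end bool bool $  — expand S → end Q G
step 11: stack=$ G G G G Q end  input=end bool bool $  — match end
step 12: stack=$ G G G G Q  input=bool bool $  — expand Q → S
step 13: stack=$ G G G G S  input=bool bool $  — expand S → bool
step 14: stack=$ G G G G bool  input=bool bool $  — match bool
step 15: stack=$ G G G G  input=bool $  — error: M[G, bool] is empty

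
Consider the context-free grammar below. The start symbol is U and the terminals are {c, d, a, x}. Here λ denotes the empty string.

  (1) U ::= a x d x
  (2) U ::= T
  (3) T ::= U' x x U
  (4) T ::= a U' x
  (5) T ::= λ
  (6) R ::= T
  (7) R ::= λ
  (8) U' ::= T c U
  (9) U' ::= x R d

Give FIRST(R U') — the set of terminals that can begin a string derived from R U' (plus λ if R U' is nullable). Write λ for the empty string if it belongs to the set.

FIRST(U) = {λ, a, c, x}  (via T)
FIRST(T) = {λ, a, c, x}  (via U' x x U)
FIRST(R) = {λ, a, c, x}  (via T)
FIRST(U') = {a, c, x}  (via T c U)
FIRST(R U'): take FIRST of each symbol in turn, carrying on past any symbol whose FIRST contains λ; result {a, c, x}.

{a, c, x}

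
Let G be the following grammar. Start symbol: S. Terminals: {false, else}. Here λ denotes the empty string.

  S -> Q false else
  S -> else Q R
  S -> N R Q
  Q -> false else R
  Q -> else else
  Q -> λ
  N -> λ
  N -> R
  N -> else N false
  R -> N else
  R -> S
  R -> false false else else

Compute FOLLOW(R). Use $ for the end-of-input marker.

{$, else, false}

FIRST(Q) = {λ, else, false}
FIRST(S) = {else, false}  (via Q false else, N R Q)
FIRST(N) = {λ, else, false}  (via R)
FIRST(R) = {else, false}  (via N else, S)
FOLLOW(S) includes $ since S is the start symbol.
FOLLOW(N): in S->N R Q, N is followed by R Q with FIRST {else, false}; in N->else N false, N is followed by false with FIRST {false}; in R->N else, N is followed by else with FIRST {else}. Thus FOLLOW(N) = {else, false}.
FOLLOW(S): in R->S, the suffix after S is empty, so FOLLOW(S) ⊇ FOLLOW(R) = {$, else, false}. Thus FOLLOW(S) = {$, else, false}.
FOLLOW(Q): in S->Q false else, Q is followed by false else with FIRST {false}; in S->else Q R, Q is followed by R with FIRST {else, false}; in S->N R Q, the suffix after Q is empty, so FOLLOW(Q) ⊇ FOLLOW(S) = {$, else, false}. Thus FOLLOW(Q) = {$, else, false}.
FOLLOW(R): in S->else Q R, the suffix after R is empty, so FOLLOW(R) ⊇ FOLLOW(S) = {$, else, false}; in S->N R Q, R is followed by Q with FIRST {λ, else, false}; in S->N R Q, the suffix after R is nullable, so FOLLOW(R) ⊇ FOLLOW(S) = {$, else, false}; in Q->false else R, the suffix after R is empty, so FOLLOW(R) ⊇ FOLLOW(Q) = {$, else, false}; in N->R, the suffix after R is empty, so FOLLOW(R) ⊇ FOLLOW(N) = {else, false}. Thus FOLLOW(R) = {$, else, false}.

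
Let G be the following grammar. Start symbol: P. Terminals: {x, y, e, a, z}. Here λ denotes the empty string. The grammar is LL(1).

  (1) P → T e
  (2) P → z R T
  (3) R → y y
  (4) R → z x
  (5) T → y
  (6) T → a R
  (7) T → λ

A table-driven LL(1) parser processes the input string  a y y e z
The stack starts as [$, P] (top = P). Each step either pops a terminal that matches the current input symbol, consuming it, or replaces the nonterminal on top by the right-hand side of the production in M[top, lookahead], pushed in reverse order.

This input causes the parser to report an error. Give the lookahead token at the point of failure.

step 1: stack=$ P  input=a y y e z $  — expand P → T e
step 2: stack=$ e T  input=a y y e z $  — expand T → a R
step 3: stack=$ e R a  input=a y y e z $  — match a
step 4: stack=$ e R  input=y y e z $  — expand R → y y
step 5: stack=$ e y y  input=y y e z $  — match y
step 6: stack=$ e y  input=y e z $  — match y
step 7: stack=$ e  input=e z $  — match e
step 8: stack=$  input=z $  — error: stack empty but input remains

z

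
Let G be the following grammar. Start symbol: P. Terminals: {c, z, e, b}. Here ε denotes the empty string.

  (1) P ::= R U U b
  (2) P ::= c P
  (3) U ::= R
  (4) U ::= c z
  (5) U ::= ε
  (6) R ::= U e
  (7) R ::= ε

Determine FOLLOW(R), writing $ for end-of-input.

FIRST(P): from P::=R U U b we get {b, c, e}; from P::=c P we get {c}. So FIRST(P) = {b, c, e}.
FIRST(U): from U::=R we get {ε, c, e}; from U::=c z we get {c}; from U::=ε we get {ε}. So FIRST(U) = {ε, c, e}.
FIRST(R): from R::=U e we get {c, e}; from R::=ε we get {ε}. So FIRST(R) = {ε, c, e}.
FOLLOW(P) includes $ since P is the start symbol.
FOLLOW(P): in P::=c P, the suffix after P is empty (adds nothing new). Thus FOLLOW(P) = {$}.
FOLLOW(U): in P::=R U U b (occurrence 1), U is followed by U b with FIRST {b, c, e}; in P::=R U U b (occurrence 2), U is followed by b with FIRST {b}; in R::=U e, U is followed by e with FIRST {e}. Thus FOLLOW(U) = {b, c, e}.
FOLLOW(R): in P::=R U U b, R is followed by U U b with FIRST {b, c, e}; in U::=R, the suffix after R is empty, so FOLLOW(R) ⊇ FOLLOW(U) = {b, c, e}. Thus FOLLOW(R) = {b, c, e}.

{b, c, e}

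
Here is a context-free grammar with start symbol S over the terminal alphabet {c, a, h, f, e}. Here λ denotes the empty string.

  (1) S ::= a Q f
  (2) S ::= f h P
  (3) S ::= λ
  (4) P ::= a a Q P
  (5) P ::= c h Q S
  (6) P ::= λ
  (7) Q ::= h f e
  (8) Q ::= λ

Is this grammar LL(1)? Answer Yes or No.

Yes

FIRST(S) = {λ, a, f}
FIRST(P) = {λ, a, c}
FIRST(Q) = {λ, h}
FOLLOW(S) = {$}
FOLLOW(P) = {$}
FOLLOW(Q) = {$, a, c, f}
Each cell of M receives at most one production.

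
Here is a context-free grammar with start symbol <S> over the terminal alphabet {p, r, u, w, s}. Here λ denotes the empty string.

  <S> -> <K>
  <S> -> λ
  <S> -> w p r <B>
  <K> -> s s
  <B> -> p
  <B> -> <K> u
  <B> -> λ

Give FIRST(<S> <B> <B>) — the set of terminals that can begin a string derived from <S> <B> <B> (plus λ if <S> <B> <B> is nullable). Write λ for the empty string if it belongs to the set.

{λ, p, s, w}

FIRST(<K>) = {s}
FIRST(<S>) = {λ, s, w}  (via <K>)
FIRST(<B>) = {λ, p, s}  (via <K> u)
FIRST(<S> <B> <B>): take FIRST of each symbol in turn, carrying on past any symbol whose FIRST contains λ; result {λ, p, s, w}.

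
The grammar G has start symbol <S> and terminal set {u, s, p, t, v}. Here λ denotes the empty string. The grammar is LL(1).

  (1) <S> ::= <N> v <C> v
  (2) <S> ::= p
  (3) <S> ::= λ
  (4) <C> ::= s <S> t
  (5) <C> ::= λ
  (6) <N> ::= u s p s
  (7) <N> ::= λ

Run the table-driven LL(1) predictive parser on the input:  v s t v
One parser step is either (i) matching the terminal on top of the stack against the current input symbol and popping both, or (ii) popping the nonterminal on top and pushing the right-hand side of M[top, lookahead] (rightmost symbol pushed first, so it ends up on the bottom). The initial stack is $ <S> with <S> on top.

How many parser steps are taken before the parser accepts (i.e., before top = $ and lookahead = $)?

step 1: stack=$ <S>  input=v s t v $  — expand <S> ::= <N> v <C> v
step 2: stack=$ v <C> v <N>  input=v s t v $  — expand <N> ::= λ
step 3: stack=$ v <C> v  input=v s t v $  — match v
step 4: stack=$ v <C>  input=s t v $  — expand <C> ::= s <S> t
step 5: stack=$ v t <S> s  input=s t v $  — match s
step 6: stack=$ v t <S>  input=t v $  — expand <S> ::= λ
step 7: stack=$ v t  input=t v $  — match t
step 8: stack=$ v  input=v $  — match v
Accept reached after 8 steps.

8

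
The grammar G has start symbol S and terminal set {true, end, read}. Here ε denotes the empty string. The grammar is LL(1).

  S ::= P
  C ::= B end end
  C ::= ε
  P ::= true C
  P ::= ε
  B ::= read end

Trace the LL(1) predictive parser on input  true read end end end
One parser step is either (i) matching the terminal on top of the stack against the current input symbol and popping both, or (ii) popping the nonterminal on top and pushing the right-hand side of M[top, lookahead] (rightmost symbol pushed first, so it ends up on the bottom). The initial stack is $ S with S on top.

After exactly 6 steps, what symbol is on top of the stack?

end

step 1: stack=$ S  input=true read end end end $  — expand S ::= P
step 2: stack=$ P  input=true read end end end $  — expand P ::= true C
step 3: stack=$ C true  input=true read end end end $  — match true
step 4: stack=$ C  input=read end end end $  — expand C ::= B end end
step 5: stack=$ end end B  input=read end end end $  — expand B ::= read end
step 6: stack=$ end end end read  input=read end end end $  — match read
Stack after step 6: $ end end end (top = end).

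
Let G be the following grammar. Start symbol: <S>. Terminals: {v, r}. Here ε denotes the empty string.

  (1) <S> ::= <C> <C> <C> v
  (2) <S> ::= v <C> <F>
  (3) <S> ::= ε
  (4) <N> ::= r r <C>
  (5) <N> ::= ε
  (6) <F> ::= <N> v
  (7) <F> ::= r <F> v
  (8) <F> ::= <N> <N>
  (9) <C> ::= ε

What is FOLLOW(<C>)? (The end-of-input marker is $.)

FIRST(<N>) = {ε, r}
FIRST(<C>) = {ε}
FIRST(<S>) = {ε, v}  (via <C> <C> <C> v)
FIRST(<F>) = {ε, r, v}  (via <N> v, <N> <N>)
FOLLOW(<S>) includes $ since <S> is the start symbol.
FOLLOW(<S>): <S> appears on no right-hand side. Thus FOLLOW(<S>) = {$}.
FOLLOW(<F>): in <S>::=v <C> <F>, the suffix after <F> is empty, so FOLLOW(<F>) ⊇ FOLLOW(<S>) = {$}; in <F>::=r <F> v, <F> is followed by v with FIRST {v}. Thus FOLLOW(<F>) = {$, v}.
FOLLOW(<N>): in <F>::=<N> v, <N> is followed by v with FIRST {v}; in <F>::=<N> <N> (occurrence 1), <N> is followed by <N> with FIRST {ε, r}; in <F>::=<N> <N> (occurrence 1), the suffix after <N> is nullable, so FOLLOW(<N>) ⊇ FOLLOW(<F>) = {$, v}; in <F>::=<N> <N> (occurrence 2), the suffix after <N> is empty, so FOLLOW(<N>) ⊇ FOLLOW(<F>) = {$, v}. Thus FOLLOW(<N>) = {$, r, v}.
FOLLOW(<C>): in <S>::=<C> <C> <C> v (occurrence 1), <C> is followed by <C> <C> v with FIRST {v}; in <S>::=<C> <C> <C> v (occurrence 2), <C> is followed by <C> v with FIRST {v}; in <S>::=<C> <C> <C> v (occurrence 3), <C> is followed by v with FIRST {v}; in <S>::=v <C> <F>, <C> is followed by <F> with FIRST {ε, r, v}; in <S>::=v <C> <F>, the suffix after <C> is nullable, so FOLLOW(<C>) ⊇ FOLLOW(<S>) = {$}; in <N>::=r r <C>, the suffix after <C> is empty, so FOLLOW(<C>) ⊇ FOLLOW(<N>) = {$, r, v}. Thus FOLLOW(<C>) = {$, r, v}.

{$, r, v}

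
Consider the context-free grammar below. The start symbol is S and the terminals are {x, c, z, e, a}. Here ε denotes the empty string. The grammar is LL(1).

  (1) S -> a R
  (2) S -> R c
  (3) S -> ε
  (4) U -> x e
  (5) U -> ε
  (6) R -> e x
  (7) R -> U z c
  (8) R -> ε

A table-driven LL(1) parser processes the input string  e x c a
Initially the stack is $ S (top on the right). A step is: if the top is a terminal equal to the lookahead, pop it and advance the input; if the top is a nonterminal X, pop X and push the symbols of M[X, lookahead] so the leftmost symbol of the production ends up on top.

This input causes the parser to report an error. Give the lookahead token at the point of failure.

a

     Stack    Input      Action
  1  $ S      e x c a $  expand S -> R c
  2  $ c R    e x c a $  expand R -> e x
  3  $ c x e  e x c a $  match e
  4  $ c x    x c a $    match x
  5  $ c      c a $      match c
  6  $        a $        error: stack empty but input remains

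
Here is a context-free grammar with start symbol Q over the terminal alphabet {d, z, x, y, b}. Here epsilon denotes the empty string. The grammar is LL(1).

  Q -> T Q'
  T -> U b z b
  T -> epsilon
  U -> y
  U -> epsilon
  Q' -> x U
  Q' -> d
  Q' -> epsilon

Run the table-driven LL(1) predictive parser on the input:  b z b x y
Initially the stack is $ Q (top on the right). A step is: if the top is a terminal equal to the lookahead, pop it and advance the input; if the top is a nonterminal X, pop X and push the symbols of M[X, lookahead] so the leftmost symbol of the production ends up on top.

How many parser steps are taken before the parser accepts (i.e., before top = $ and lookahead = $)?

10

step 1: stack=$ Q  input=b z b x y $  — expand Q -> T Q'
step 2: stack=$ Q' T  input=b z b x y $  — expand T -> U b z b
step 3: stack=$ Q' b z b U  input=b z b x y $  — expand U -> epsilon
step 4: stack=$ Q' b z b  input=b z b x y $  — match b
step 5: stack=$ Q' b z  input=z b x y $  — match z
step 6: stack=$ Q' b  input=b x y $  — match b
step 7: stack=$ Q'  input=x y $  — expand Q' -> x U
step 8: stack=$ U x  input=x y $  — match x
step 9: stack=$ U  input=y $  — expand U -> y
step 10: stack=$ y  input=y $  — match y
Accept reached after 10 steps.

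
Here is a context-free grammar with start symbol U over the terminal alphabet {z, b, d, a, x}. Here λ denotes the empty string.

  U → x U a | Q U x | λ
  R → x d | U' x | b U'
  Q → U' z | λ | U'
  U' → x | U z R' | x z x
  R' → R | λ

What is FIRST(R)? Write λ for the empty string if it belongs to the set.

{b, x, z}

FIRST(U): from U→x U a we get {x}; from U→Q U x we get {x, z}; from U→λ we get {λ}. So FIRST(U) = {λ, x, z}.
FIRST(U'): from U'→x we get {x}; from U'→U z R' we get {x, z}; from U'→x z x we get {x}. So FIRST(U') = {x, z}.
FIRST(R): from R→x d we get {x}; from R→U' x we get {x, z}; from R→b U' we get {b}. So FIRST(R) = {b, x, z}.
FIRST(Q): from Q→U' z we get {x, z}; from Q→λ we get {λ}; from Q→U' we get {x, z}. So FIRST(Q) = {λ, x, z}.
FIRST(R'): from R'→R we get {b, x, z}; from R'→λ we get {λ}. So FIRST(R') = {λ, b, x, z}.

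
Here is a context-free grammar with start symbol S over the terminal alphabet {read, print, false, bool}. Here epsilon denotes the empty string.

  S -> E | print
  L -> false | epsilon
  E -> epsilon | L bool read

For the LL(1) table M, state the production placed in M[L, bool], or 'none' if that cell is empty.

L -> epsilon

FIRST(L) = {epsilon, false}
FIRST(E) = {epsilon, bool, false}  (via L bool read)
FIRST(S) = {epsilon, bool, false, print}  (via E)
FOLLOW(S) includes $ since S is the start symbol.
FOLLOW(L): in E->L bool read, L is followed by bool read with FIRST {bool}. Thus FOLLOW(L) = {bool}.
For L -> false: FIRST(false) = {false}, so it goes in M[L, t] for t ∈ {false}.
For L -> epsilon: FIRST(epsilon) = {epsilon}, so it goes in M[L, t] for t ∈ {}; since epsilon ∈ FIRST, also for every t ∈ FOLLOW(L) = {bool}.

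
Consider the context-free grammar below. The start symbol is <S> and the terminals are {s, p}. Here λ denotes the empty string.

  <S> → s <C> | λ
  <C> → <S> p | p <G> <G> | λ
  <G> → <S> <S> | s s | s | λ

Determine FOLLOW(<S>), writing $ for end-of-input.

FIRST(<S>) = {λ, s}
FIRST(<C>) = {λ, p, s}  (via <S> p)
FIRST(<G>) = {λ, s}  (via <S> <S>)
FOLLOW(<S>) includes $ since <S> is the start symbol.
FOLLOW(<S>): in <C>→<S> p, <S> is followed by p with FIRST {p}; in <G>→<S> <S> (occurrence 1), <S> is followed by <S> with FIRST {λ, s}; in <G>→<S> <S> (occurrence 1), the suffix after <S> is nullable, so FOLLOW(<S>) ⊇ FOLLOW(<G>) = {$, p, s}; in <G>→<S> <S> (occurrence 2), the suffix after <S> is empty, so FOLLOW(<S>) ⊇ FOLLOW(<G>) = {$, p, s}. Thus FOLLOW(<S>) = {$, p, s}.
FOLLOW(<C>): in <S>→s <C>, the suffix after <C> is empty, so FOLLOW(<C>) ⊇ FOLLOW(<S>) = {$, p, s}. Thus FOLLOW(<C>) = {$, p, s}.
FOLLOW(<G>): in <C>→p <G> <G> (occurrence 1), <G> is followed by <G> with FIRST {λ, s}; in <C>→p <G> <G> (occurrence 1), the suffix after <G> is nullable, so FOLLOW(<G>) ⊇ FOLLOW(<C>) = {$, p, s}; in <C>→p <G> <G> (occurrence 2), the suffix after <G> is empty, so FOLLOW(<G>) ⊇ FOLLOW(<C>) = {$, p, s}. Thus FOLLOW(<G>) = {$, p, s}.

{$, p, s}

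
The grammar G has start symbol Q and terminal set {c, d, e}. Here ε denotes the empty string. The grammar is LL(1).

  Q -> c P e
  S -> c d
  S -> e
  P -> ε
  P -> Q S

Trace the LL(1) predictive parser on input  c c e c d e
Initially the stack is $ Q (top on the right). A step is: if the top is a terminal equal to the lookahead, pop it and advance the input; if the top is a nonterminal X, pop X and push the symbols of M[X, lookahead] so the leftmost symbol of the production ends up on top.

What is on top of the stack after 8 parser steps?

c

step 1: stack=$ Q  input=c c e c d e $  — expand Q -> c P e
step 2: stack=$ e P c  input=c c e c d e $  — match c
step 3: stack=$ e P  input=c e c d e $  — expand P -> Q S
step 4: stack=$ e S Q  input=c e c d e $  — expand Q -> c P e
step 5: stack=$ e S e P c  input=c e c d e $  — match c
step 6: stack=$ e S e P  input=e c d e $  — expand P -> ε
step 7: stack=$ e S e  input=e c d e $  — match e
step 8: stack=$ e S  input=c d e $  — expand S -> c d
Stack after step 8: $ e d c (top = c).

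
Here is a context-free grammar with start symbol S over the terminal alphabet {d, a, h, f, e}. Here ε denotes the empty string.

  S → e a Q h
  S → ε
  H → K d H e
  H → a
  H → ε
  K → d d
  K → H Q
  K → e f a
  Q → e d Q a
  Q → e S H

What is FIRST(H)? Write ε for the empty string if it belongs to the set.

{ε, a, d, e}

FIRST(S): from S→e a Q h we get {e}; from S→ε we get {ε}. So FIRST(S) = {ε, e}.
FIRST(Q): from Q→e d Q a we get {e}; from Q→e S H we get {e}. So FIRST(Q) = {e}.
FIRST(H): from H→K d H e we get {a, d, e}; from H→a we get {a}; from H→ε we get {ε}. So FIRST(H) = {ε, a, d, e}.
FIRST(K): from K→d d we get {d}; from K→H Q we get {a, d, e}; from K→e f a we get {e}. So FIRST(K) = {a, d, e}.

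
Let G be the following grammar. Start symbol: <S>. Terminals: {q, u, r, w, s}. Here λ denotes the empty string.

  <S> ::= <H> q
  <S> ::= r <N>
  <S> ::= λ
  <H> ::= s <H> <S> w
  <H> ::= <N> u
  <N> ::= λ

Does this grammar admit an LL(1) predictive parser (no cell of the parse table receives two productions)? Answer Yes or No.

FIRST(<S>) = {λ, r, s, u}
FIRST(<H>) = {s, u}
FIRST(<N>) = {λ}
FOLLOW(<S>) = {$, w}
FOLLOW(<H>) = {q, r, s, u, w}
FOLLOW(<N>) = {$, u, w}
Each cell of M receives at most one production.

Yes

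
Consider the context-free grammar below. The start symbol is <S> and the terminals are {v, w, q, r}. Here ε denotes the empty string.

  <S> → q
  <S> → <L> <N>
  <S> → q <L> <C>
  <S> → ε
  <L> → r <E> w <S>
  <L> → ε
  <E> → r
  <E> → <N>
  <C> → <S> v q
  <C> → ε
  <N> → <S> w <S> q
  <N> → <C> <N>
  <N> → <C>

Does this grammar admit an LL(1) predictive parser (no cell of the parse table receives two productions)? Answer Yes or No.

No

FIRST(<S>) = {ε, q, r, v, w}
FIRST(<L>) = {ε, r}
FIRST(<E>) = {ε, q, r, v, w}
FIRST(<C>) = {ε, q, r, v, w}
FIRST(<N>) = {ε, q, r, v, w}
FOLLOW(<S>) = {$, q, r, v, w}
FOLLOW(<L>) = {$, q, r, v, w}
FOLLOW(<E>) = {w}
FOLLOW(<C>) = {$, q, r, v, w}
FOLLOW(<N>) = {$, q, r, v, w}
Cell M[<C>, q] receives both <C> → <S> v q and <C> → ε — the grammar is not LL(1).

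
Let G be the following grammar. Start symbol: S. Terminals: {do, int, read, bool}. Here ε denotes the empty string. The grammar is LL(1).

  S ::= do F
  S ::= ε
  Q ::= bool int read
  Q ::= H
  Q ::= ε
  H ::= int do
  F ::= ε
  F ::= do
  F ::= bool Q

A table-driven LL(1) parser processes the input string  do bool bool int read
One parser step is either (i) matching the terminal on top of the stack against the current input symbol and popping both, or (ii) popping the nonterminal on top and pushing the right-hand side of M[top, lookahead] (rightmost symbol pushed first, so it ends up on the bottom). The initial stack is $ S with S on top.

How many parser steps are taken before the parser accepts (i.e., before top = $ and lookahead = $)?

step 1: stack=$ S  input=do bool bool int read $  — expand S ::= do F
step 2: stack=$ F do  input=do bool bool int read $  — match do
step 3: stack=$ F  input=bool bool int read $  — expand F ::= bool Q
step 4: stack=$ Q bool  input=bool bool int read $  — match bool
step 5: stack=$ Q  input=bool int read $  — expand Q ::= bool int read
step 6: stack=$ read int bool  input=bool int read $  — match bool
step 7: stack=$ read int  input=int read $  — match int
step 8: stack=$ read  input=read $  — match read
Accept reached after 8 steps.

8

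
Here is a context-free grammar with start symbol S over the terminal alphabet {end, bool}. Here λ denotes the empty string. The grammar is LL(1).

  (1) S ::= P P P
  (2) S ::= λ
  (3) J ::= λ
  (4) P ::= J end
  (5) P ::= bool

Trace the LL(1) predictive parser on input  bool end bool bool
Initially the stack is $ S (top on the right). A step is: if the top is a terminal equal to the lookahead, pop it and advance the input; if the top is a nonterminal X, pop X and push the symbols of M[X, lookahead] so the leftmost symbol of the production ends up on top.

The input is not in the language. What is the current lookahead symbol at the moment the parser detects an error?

step 1: stack=$ S  input=bool end bool bool $  — expand S ::= P P P
step 2: stack=$ P P P  input=bool end bool bool $  — expand P ::= bool
step 3: stack=$ P P bool  input=bool end bool bool $  — match bool
step 4: stack=$ P P  input=end bool bool $  — expand P ::= J end
step 5: stack=$ P end J  input=end bool bool $  — expand J ::= λ
step 6: stack=$ P end  input=end bool bool $  — match end
step 7: stack=$ P  input=bool bool $  — expand P ::= bool
step 8: stack=$ bool  input=bool bool $  — match bool
step 9: stack=$  input=bool $  — error: stack empty but input remains

bool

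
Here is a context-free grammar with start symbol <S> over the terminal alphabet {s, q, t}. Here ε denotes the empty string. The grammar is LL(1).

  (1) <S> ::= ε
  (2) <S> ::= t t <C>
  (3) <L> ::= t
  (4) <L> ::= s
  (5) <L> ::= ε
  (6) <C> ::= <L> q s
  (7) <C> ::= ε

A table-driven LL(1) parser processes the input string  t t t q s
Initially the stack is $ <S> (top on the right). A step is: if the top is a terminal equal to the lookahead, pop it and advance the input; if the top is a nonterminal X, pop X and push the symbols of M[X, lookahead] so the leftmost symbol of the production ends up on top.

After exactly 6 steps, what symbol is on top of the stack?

q

step 1: stack=$ <S>  input=t t t q s $  — expand <S> ::= t t <C>
step 2: stack=$ <C> t t  input=t t t q s $  — match t
step 3: stack=$ <C> t  input=t t q s $  — match t
step 4: stack=$ <C>  input=t q s $  — expand <C> ::= <L> q s
step 5: stack=$ s q <L>  input=t q s $  — expand <L> ::= t
step 6: stack=$ s q t  input=t q s $  — match t
Stack after step 6: $ s q (top = q).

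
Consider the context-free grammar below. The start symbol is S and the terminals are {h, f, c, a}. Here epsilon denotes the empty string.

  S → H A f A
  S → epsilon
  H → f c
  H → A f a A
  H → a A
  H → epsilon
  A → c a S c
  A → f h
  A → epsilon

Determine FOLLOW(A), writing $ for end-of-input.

{$, c, f}

FIRST(A) = {epsilon, c, f}
FIRST(H) = {epsilon, a, c, f}  (via A f a A)
FIRST(S) = {epsilon, a, c, f}  (via H A f A)
FOLLOW(S) includes $ since S is the start symbol.
FOLLOW(S): in A→c a S c, S is followed by c with FIRST {c}. Thus FOLLOW(S) = {$, c}.
FOLLOW(H): in S→H A f A, H is followed by A f A with FIRST {c, f}. Thus FOLLOW(H) = {c, f}.
FOLLOW(A): in S→H A f A (occurrence 1), A is followed by f A with FIRST {f}; in S→H A f A (occurrence 2), the suffix after A is empty, so FOLLOW(A) ⊇ FOLLOW(S) = {$, c}; in H→A f a A (occurrence 1), A is followed by f a A with FIRST {f}; in H→A f a A (occurrence 2), the suffix after A is empty, so FOLLOW(A) ⊇ FOLLOW(H) = {c, f}; in H→a A, the suffix after A is empty, so FOLLOW(A) ⊇ FOLLOW(H) = {c, f}. Thus FOLLOW(A) = {$, c, f}.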